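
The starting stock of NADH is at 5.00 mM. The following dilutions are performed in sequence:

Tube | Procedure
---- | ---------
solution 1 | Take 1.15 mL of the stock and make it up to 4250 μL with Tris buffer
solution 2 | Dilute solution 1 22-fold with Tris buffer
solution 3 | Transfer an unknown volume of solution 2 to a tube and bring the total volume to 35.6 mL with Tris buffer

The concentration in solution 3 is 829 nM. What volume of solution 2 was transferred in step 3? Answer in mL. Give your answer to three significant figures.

0.480 mL

Step 1: 1.15 mL brought to 4250 μL → factor 4.25/1.15 = 3.6957
Step 2: 22-fold → factor 22
Step 3: v brought to 35.6 mL → factor = 35.6 mL/v
Product of known-step factors = 81.304
Overall factor = 5.00 mM / (829 nM) = 6031.4
Step-3 factor = 6031.4 / 81.304 = 74.183
v = 35.6 mL / 74.183 = 0.480 mL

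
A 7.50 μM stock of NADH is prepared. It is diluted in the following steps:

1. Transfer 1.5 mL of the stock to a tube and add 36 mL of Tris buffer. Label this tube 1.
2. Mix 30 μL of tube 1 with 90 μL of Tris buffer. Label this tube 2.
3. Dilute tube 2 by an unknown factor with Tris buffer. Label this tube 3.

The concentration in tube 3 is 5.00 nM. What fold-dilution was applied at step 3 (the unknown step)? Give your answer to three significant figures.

15.0-fold

Step 1: 1.5 mL + 36 mL = 37.5 mL total → factor 37.5/1.5 = 25
Step 2: 30 μL + 90 μL = 120 μL total → factor 120/30 = 4
Step 3: unknown factor x
Product of known-step factors = 100
Overall factor = 7.50 μM / (5.00 nM) = 1500
x = 1500 / 100 = 15.0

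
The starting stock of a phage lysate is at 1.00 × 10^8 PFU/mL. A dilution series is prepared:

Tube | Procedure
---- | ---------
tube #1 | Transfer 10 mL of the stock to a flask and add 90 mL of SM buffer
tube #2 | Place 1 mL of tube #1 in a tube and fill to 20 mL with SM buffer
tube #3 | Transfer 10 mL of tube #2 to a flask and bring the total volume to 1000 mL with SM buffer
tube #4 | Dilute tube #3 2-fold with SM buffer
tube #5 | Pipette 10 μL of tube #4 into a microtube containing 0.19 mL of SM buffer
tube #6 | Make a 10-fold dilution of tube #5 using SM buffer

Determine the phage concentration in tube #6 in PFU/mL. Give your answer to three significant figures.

12.5 PFU/mL

Step 1: 10 mL + 90 mL = 100 mL total → factor 100/10 = 10
Step 2: 1 mL brought to 20 mL → factor 20/1 = 20
Step 3: 10 mL brought to 1000 mL → factor 1000/10 = 100
Step 4: 2-fold → factor 2
Step 5: 10 μL + 0.19 mL = 200 μL total → factor 200/10 = 20
Step 6: 10-fold → factor 10
Overall dilution factor = 10 × 20 × 100 × 2 × 20 × 10 = 8 × 10^6
Final = 1.00 × 10^8 PFU/mL / 8 × 10^6 = 12.5 PFU/mL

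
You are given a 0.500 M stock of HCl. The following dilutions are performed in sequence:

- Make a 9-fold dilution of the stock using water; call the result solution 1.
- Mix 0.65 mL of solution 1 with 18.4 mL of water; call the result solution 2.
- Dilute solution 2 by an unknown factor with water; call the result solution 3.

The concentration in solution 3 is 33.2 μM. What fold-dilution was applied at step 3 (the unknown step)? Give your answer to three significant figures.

57.1-fold

Step 1: 9-fold → factor 9
Step 2: 0.65 mL + 18.4 mL = 19.05 mL total → factor 19.05/0.65 = 29.308
Step 3: unknown factor x
Product of known-step factors = 263.77
Overall factor = 0.500 M / (33.2 μM) = 15060
x = 15060 / 263.77 = 57.1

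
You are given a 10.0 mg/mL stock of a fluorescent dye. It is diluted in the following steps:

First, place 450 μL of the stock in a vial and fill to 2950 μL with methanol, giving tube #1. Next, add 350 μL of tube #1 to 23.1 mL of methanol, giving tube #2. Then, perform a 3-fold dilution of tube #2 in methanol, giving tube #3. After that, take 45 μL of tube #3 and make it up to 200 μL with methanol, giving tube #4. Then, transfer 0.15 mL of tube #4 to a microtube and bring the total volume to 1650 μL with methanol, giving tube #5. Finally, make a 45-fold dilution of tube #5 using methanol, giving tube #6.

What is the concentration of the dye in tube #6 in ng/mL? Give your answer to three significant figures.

3.45 ng/mL

Step 1: 450 μL brought to 2950 μL → factor 2950/450 = 6.5556
Step 2: 350 μL + 23.1 mL = 23450 μL total → factor 23450/350 = 67
Step 3: 3-fold → factor 3
Step 4: 45 μL brought to 200 μL → factor 200/45 = 4.4444
Step 5: 0.15 mL brought to 1650 μL → factor 1.65/0.15 = 11
Step 6: 45-fold → factor 45
Overall dilution factor = 6.5556 × 67 × 3 × 4.4444 × 11 × 45 = 2.8989 × 10^6
Final = 10.0 mg/mL / 2.8989 × 10^6 = 3.450 × 10^-6 mg/mL = 3.45 ng/mL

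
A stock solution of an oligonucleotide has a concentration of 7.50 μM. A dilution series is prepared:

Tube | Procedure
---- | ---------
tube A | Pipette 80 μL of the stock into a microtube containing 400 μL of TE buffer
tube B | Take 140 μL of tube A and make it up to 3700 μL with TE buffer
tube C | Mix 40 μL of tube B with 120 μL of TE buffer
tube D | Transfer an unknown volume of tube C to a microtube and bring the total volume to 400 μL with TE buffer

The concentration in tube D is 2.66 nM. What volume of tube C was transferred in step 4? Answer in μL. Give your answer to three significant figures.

Step 1: 80 μL + 400 μL = 480 μL total → factor 480/80 = 6
Step 2: 140 μL brought to 3700 μL → factor 3700/140 = 26.429
Step 3: 40 μL + 120 μL = 160 μL total → factor 160/40 = 4
Step 4: v brought to 400 μL → factor = 400 μL/v
Product of known-step factors = 634.29
Overall factor = 7.50 μM / (2.66 nM) = 2819.5
Step-4 factor = 2819.5 / 634.29 = 4.4452
v = 400 μL / 4.4452 = 90.0 μL

90.0 μL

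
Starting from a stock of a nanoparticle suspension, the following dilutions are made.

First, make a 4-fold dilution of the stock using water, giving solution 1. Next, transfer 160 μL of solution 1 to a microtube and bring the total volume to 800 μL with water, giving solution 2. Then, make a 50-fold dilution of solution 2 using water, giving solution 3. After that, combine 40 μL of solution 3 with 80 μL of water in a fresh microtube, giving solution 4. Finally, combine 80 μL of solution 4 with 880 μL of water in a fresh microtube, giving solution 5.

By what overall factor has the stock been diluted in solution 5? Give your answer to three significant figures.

3.60 × 10^4

Step 1: 4-fold → factor 4
Step 2: 160 μL brought to 800 μL → factor 800/160 = 5
Step 3: 50-fold → factor 50
Step 4: 40 μL + 80 μL = 120 μL total → factor 120/40 = 3
Step 5: 80 μL + 880 μL = 960 μL total → factor 960/80 = 12
Overall dilution factor = 4 × 5 × 50 × 3 × 12 = 36000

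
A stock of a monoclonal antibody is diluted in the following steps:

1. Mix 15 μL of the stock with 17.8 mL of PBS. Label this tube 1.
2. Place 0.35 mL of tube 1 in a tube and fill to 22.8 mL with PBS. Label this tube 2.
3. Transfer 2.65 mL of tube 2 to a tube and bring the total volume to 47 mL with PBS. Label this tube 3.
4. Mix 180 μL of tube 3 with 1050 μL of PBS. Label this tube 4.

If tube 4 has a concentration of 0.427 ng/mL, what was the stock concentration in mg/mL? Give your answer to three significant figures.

Step 1: 15 μL + 17.8 mL = 17815 μL total → factor 17815/15 = 1187.7
Step 2: 0.35 mL brought to 22.8 mL → factor 22.8/0.35 = 65.143
Step 3: 2.65 mL brought to 47 mL → factor 47/2.65 = 17.736
Step 4: 180 μL + 1050 μL = 1230 μL total → factor 1230/180 = 6.8333
Overall dilution factor = 1187.7 × 65.143 × 17.736 × 6.8333 = 9.3766 × 10^6
Stock = 0.427 ng/mL × 9.3766 × 10^6 = 4.004 × 10^6 ng/mL = 4.00 mg/mL

4.00 mg/mL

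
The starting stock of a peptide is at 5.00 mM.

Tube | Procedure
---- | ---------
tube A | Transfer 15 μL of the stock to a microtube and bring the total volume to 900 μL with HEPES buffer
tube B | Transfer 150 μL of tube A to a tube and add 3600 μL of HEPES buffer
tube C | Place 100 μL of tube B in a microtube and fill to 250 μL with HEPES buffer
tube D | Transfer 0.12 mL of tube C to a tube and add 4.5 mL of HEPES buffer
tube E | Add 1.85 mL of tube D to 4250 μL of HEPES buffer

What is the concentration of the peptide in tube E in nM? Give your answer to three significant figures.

10.5 nM

Step 1: 15 μL brought to 900 μL → factor 900/15 = 60
Step 2: 150 μL + 3600 μL = 3750 μL total → factor 3750/150 = 25
Step 3: 100 μL brought to 250 μL → factor 250/100 = 2.5
Step 4: 0.12 mL + 4.5 mL = 4.62 mL total → factor 4.62/0.12 = 38.5
Step 5: 1.85 mL + 4250 μL = 6.1 mL total → factor 6.1/1.85 = 3.2973
Overall dilution factor = 60 × 25 × 2.5 × 38.5 × 3.2973 = 4.7605 × 10^5
Final = 5.00 mM / 4.7605 × 10^5 = 1.050 × 10^-5 mM = 10.5 nM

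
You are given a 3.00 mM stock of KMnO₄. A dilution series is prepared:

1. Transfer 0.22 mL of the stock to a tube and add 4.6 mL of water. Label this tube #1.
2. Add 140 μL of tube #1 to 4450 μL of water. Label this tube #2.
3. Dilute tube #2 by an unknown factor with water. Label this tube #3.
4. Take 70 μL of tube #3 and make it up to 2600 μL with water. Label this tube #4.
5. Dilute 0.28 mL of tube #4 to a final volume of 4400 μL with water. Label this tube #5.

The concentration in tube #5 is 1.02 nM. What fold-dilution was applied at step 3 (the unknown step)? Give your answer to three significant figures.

7.02-fold

Step 1: 0.22 mL + 4.6 mL = 4.82 mL total → factor 4.82/0.22 = 21.909
Step 2: 140 μL + 4450 μL = 4590 μL total → factor 4590/140 = 32.786
Step 3: unknown factor x
Step 4: 70 μL brought to 2600 μL → factor 2600/70 = 37.143
Step 5: 0.28 mL brought to 4400 μL → factor 4.4/0.28 = 15.714
Product of known-step factors = 4.1926 × 10^5
Overall factor = 3.00 mM / (1.02 nM) = 2.9412 × 10^6
x = 2.9412 × 10^6 / 4.1926 × 10^5 = 7.02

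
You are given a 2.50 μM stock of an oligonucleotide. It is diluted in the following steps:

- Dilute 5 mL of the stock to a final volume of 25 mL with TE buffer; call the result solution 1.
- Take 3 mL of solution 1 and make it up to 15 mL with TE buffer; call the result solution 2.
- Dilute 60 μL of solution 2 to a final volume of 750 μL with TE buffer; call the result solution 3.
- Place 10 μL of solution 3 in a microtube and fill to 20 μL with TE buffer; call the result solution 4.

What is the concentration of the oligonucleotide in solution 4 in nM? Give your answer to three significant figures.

4.00 nM

Step 1: 5 mL brought to 25 mL → factor 25/5 = 5
Step 2: 3 mL brought to 15 mL → factor 15/3 = 5
Step 3: 60 μL brought to 750 μL → factor 750/60 = 12.5
Step 4: 10 μL brought to 20 μL → factor 20/10 = 2
Overall dilution factor = 5 × 5 × 12.5 × 2 = 625
Final = 2.50 μM / 625 = 0.004000 μM = 4.00 nM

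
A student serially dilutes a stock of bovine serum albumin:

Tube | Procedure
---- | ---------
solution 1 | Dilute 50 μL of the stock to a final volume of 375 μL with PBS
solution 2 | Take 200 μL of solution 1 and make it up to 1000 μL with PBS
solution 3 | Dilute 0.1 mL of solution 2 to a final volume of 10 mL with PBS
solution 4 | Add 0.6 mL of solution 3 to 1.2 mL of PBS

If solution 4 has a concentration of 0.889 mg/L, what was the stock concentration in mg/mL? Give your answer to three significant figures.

Step 1: 50 μL brought to 375 μL → factor 375/50 = 7.5
Step 2: 200 μL brought to 1000 μL → factor 1000/200 = 5
Step 3: 0.1 mL brought to 10 mL → factor 10/0.1 = 100
Step 4: 0.6 mL + 1.2 mL = 1.8 mL total → factor 1.8/0.6 = 3
Overall dilution factor = 7.5 × 5 × 100 × 3 = 11250
Stock = 0.889 mg/L × 11250 = 1.000 × 10^4 mg/L = 10.0 mg/mL

10.0 mg/mL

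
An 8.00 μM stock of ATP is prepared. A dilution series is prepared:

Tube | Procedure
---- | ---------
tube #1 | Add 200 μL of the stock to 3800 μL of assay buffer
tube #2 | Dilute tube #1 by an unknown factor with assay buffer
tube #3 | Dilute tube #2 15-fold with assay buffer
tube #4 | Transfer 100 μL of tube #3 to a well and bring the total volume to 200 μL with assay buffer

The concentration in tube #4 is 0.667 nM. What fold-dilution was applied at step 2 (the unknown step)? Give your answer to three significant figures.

20.0-fold

Step 1: 200 μL + 3800 μL = 4000 μL total → factor 4000/200 = 20
Step 2: unknown factor x
Step 3: 15-fold → factor 15
Step 4: 100 μL brought to 200 μL → factor 200/100 = 2
Product of known-step factors = 600
Overall factor = 8.00 μM / (0.667 nM) = 11994
x = 11994 / 600 = 20.0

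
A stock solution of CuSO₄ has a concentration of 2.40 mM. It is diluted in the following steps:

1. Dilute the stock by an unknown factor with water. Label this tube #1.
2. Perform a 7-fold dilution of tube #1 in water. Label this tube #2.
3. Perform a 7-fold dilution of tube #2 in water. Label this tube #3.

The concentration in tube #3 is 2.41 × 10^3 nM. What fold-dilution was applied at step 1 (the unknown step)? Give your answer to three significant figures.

20.3-fold

Step 1: unknown factor x
Step 2: 7-fold → factor 7
Step 3: 7-fold → factor 7
Product of known-step factors = 49
Overall factor = 2.40 mM / (2.41 × 10^3 nM) = 995.85
x = 995.85 / 49 = 20.3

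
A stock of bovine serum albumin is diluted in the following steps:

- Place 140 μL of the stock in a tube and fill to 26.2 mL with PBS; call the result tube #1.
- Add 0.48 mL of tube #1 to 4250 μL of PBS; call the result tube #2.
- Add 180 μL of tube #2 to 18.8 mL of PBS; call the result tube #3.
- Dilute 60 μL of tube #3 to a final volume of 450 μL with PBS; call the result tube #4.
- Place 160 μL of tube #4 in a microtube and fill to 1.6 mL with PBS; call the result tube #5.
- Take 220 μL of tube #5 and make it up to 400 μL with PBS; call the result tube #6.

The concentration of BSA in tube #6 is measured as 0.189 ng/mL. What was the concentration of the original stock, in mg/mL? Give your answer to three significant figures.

Step 1: 140 μL brought to 26.2 mL → factor 26200/140 = 187.14
Step 2: 0.48 mL + 4250 μL = 4.73 mL total → factor 4.73/0.48 = 9.8542
Step 3: 180 μL + 18.8 mL = 18980 μL total → factor 18980/180 = 105.44
Step 4: 60 μL brought to 450 μL → factor 450/60 = 7.5
Step 5: 160 μL brought to 1.6 mL → factor 1600/160 = 10
Step 6: 220 μL brought to 400 μL → factor 400/220 = 1.8182
Overall dilution factor = 187.14 × 9.8542 × 105.44 × 7.5 × 10 × 1.8182 = 2.6516 × 10^7
Stock = 0.189 ng/mL × 2.6516 × 10^7 = 5.012 × 10^6 ng/mL = 5.01 mg/mL

5.01 mg/mL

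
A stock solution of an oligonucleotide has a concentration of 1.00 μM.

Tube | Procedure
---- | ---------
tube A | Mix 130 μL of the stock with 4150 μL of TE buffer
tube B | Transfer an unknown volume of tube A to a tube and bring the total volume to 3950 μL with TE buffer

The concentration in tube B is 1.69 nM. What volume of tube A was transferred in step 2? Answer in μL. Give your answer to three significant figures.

Step 1: 130 μL + 4150 μL = 4280 μL total → factor 4280/130 = 32.923
Step 2: v brought to 3950 μL → factor = 3950 μL/v
Product of known-step factors = 32.923
Overall factor = 1.00 μM / (1.69 nM) = 591.72
Step-2 factor = 591.72 / 32.923 = 17.973
v = 3950 μL / 17.973 = 220 μL

220 μL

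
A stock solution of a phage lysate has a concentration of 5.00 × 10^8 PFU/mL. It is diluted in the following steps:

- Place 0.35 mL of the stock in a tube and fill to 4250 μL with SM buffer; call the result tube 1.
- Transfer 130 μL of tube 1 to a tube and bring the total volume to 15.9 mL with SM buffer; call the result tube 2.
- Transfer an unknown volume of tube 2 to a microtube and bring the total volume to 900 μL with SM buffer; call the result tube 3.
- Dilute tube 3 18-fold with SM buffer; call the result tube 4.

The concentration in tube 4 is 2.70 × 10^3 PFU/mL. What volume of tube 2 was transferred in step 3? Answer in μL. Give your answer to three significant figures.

130 μL

Step 1: 0.35 mL brought to 4250 μL → factor 4.25/0.35 = 12.143
Step 2: 130 μL brought to 15.9 mL → factor 15900/130 = 122.31
Step 3: v brought to 900 μL → factor = 900 μL/v
Step 4: 18-fold → factor 18
Product of known-step factors = 26733
Overall factor = 5.00 × 10^8 PFU/mL / (2.70 × 10^3 PFU/mL) = 1.8519 × 10^5
Step-3 factor = 1.8519 × 10^5 / 26733 = 6.9272
v = 900 μL / 6.9272 = 130 μL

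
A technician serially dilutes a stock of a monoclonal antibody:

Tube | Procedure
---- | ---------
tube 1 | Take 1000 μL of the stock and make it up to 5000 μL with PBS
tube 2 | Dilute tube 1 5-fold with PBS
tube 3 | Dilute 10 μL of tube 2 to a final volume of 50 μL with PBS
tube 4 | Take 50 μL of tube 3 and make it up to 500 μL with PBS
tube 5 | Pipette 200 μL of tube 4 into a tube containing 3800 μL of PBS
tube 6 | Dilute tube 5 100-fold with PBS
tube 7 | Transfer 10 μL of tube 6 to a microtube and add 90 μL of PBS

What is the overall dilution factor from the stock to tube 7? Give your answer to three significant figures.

Step 1: 1000 μL brought to 5000 μL → factor 5000/1000 = 5
Step 2: 5-fold → factor 5
Step 3: 10 μL brought to 50 μL → factor 50/10 = 5
Step 4: 50 μL brought to 500 μL → factor 500/50 = 10
Step 5: 200 μL + 3800 μL = 4000 μL total → factor 4000/200 = 20
Step 6: 100-fold → factor 100
Step 7: 10 μL + 90 μL = 100 μL total → factor 100/10 = 10
Overall dilution factor = 5 × 5 × 5 × 10 × 20 × 100 × 10 = 2.5 × 10^7

2.50 × 10^7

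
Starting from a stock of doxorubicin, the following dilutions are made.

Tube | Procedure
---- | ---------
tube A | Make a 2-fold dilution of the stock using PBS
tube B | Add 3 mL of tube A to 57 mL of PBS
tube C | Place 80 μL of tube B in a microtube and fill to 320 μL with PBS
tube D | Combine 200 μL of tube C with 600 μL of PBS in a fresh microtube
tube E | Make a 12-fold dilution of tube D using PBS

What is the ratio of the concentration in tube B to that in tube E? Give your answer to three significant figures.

Step 1: 2-fold → factor 2
Step 2: 3 mL + 57 mL = 60 mL total → factor 60/3 = 20
Step 3: 80 μL brought to 320 μL → factor 320/80 = 4
Step 4: 200 μL + 600 μL = 800 μL total → factor 800/200 = 4
Step 5: 12-fold → factor 12
Dilution factor to tube B = 40; to tube E = 7680
[tube B]/[tube E] = (factor to tube E)/(factor to tube B) = 7680/40 = 192

192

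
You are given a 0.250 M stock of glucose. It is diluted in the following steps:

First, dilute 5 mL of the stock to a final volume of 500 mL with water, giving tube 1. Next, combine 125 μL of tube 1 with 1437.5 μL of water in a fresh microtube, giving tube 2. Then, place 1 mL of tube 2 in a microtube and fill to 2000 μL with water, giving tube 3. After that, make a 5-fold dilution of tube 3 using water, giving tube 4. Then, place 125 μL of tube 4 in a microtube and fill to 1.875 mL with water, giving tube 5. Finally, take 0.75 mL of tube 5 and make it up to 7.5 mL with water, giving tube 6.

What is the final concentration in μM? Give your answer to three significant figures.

0.133 μM

Step 1: 5 mL brought to 500 mL → factor 500/5 = 100
Step 2: 125 μL + 1437.5 μL = 1562.5 μL total → factor 1562.5/125 = 12.5
Step 3: 1 mL brought to 2000 μL → factor 2/1 = 2
Step 4: 5-fold → factor 5
Step 5: 125 μL brought to 1.875 mL → factor 1875/125 = 15
Step 6: 0.75 mL brought to 7.5 mL → factor 7.5/0.75 = 10
Overall dilution factor = 100 × 12.5 × 2 × 5 × 15 × 10 = 1.875 × 10^6
Final = 0.250 M / 1.875 × 10^6 = 1.333 × 10^-7 M = 0.133 μM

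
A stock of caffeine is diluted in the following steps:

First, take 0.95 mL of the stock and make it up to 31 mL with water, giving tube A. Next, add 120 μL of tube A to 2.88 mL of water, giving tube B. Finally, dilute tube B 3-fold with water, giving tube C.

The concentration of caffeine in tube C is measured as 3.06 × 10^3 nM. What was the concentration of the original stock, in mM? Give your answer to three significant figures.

7.49 mM

Step 1: 0.95 mL brought to 31 mL → factor 31/0.95 = 32.632
Step 2: 120 μL + 2.88 mL = 3000 μL total → factor 3000/120 = 25
Step 3: 3-fold → factor 3
Overall dilution factor = 32.632 × 25 × 3 = 2447.4
Stock = 3.06 × 10^3 nM × 2447.4 = 7.489 × 10^6 nM = 7.49 mM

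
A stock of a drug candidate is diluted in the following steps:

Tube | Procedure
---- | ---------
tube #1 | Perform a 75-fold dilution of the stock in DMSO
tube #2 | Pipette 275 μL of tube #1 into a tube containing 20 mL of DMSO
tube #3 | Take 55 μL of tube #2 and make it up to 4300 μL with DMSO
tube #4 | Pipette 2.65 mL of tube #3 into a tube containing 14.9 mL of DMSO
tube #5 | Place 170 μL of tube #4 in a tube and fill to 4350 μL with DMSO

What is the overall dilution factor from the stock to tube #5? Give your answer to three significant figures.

7.33 × 10^7

Step 1: 75-fold → factor 75
Step 2: 275 μL + 20 mL = 20275 μL total → factor 20275/275 = 73.727
Step 3: 55 μL brought to 4300 μL → factor 4300/55 = 78.182
Step 4: 2.65 mL + 14.9 mL = 17.55 mL total → factor 17.55/2.65 = 6.6226
Step 5: 170 μL brought to 4350 μL → factor 4350/170 = 25.588
Overall dilution factor = 75 × 73.727 × 78.182 × 6.6226 × 25.588 = 7.326 × 10^7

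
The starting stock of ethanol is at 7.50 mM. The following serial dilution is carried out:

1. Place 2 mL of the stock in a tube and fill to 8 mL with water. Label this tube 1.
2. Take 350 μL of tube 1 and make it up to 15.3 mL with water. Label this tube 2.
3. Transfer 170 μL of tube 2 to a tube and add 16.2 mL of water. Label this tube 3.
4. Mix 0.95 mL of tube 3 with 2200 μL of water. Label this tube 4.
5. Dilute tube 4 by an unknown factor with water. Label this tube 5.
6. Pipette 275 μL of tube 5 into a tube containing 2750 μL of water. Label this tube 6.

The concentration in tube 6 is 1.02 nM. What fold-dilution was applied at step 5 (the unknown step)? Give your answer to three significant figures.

Step 1: 2 mL brought to 8 mL → factor 8/2 = 4
Step 2: 350 μL brought to 15.3 mL → factor 15300/350 = 43.714
Step 3: 170 μL + 16.2 mL = 16370 μL total → factor 16370/170 = 96.294
Step 4: 0.95 mL + 2200 μL = 3.15 mL total → factor 3.15/0.95 = 3.3158
Step 5: unknown factor x
Step 6: 275 μL + 2750 μL = 3025 μL total → factor 3025/275 = 11
Product of known-step factors = 6.1413 × 10^5
Overall factor = 7.50 mM / (1.02 nM) = 7.3529 × 10^6
x = 7.3529 × 10^6 / 6.1413 × 10^5 = 12.0

12.0-fold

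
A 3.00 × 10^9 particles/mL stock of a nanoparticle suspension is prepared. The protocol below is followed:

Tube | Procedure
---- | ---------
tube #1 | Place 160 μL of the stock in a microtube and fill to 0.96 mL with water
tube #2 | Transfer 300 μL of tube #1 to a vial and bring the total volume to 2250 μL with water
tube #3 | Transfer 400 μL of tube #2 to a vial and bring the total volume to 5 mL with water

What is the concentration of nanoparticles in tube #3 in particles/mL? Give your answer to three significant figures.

Step 1: 160 μL brought to 0.96 mL → factor 960/160 = 6
Step 2: 300 μL brought to 2250 μL → factor 2250/300 = 7.5
Step 3: 400 μL brought to 5 mL → factor 5000/400 = 12.5
Overall dilution factor = 6 × 7.5 × 12.5 = 562.5
Final = 3.00 × 10^9 particles/mL / 562.5 = 5.33 × 10^6 particles/mL

5.33 × 10^6 particles/mL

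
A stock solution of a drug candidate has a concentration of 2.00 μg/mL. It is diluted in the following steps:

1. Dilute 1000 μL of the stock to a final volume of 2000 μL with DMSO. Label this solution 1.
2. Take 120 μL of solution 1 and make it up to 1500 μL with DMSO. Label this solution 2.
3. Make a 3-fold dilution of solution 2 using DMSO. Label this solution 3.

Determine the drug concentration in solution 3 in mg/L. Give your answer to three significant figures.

0.0267 mg/L

Step 1: 1000 μL brought to 2000 μL → factor 2000/1000 = 2
Step 2: 120 μL brought to 1500 μL → factor 1500/120 = 12.5
Step 3: 3-fold → factor 3
Overall dilution factor = 2 × 12.5 × 3 = 75
Final = 2.00 μg/mL / 75 = 0.02667 μg/mL = 0.0267 mg/L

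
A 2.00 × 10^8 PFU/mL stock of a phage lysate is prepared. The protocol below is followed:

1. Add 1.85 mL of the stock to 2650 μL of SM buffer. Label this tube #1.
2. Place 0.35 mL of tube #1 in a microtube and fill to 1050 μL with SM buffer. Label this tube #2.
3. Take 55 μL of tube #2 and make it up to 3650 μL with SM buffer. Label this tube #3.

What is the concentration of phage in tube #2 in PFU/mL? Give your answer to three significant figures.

2.74 × 10^7 PFU/mL

Step 1: 1.85 mL + 2650 μL = 4.5 mL total → factor 4.5/1.85 = 2.4324
Step 2: 0.35 mL brought to 1050 μL → factor 1.05/0.35 = 3
Dilution factor through tube #2 = 2.4324 × 3 = 7.2973
[tube #2] = 2.00 × 10^8 PFU/mL / 7.2973 = 2.74 × 10^7 PFU/mL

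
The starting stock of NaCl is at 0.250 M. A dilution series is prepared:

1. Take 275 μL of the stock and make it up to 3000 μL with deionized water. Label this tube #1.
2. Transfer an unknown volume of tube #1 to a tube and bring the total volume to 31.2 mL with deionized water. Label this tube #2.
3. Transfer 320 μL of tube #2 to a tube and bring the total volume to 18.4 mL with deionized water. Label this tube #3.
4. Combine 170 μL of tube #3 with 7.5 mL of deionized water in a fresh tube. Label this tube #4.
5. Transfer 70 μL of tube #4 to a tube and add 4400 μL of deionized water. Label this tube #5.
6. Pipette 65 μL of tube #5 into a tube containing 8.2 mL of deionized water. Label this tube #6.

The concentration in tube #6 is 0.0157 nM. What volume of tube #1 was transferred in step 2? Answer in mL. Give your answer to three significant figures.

Step 1: 275 μL brought to 3000 μL → factor 3000/275 = 10.909
Step 2: v brought to 31.2 mL → factor = 31.2 mL/v
Step 3: 320 μL brought to 18.4 mL → factor 18400/320 = 57.5
Step 4: 170 μL + 7.5 mL = 7670 μL total → factor 7670/170 = 45.118
Step 5: 70 μL + 4400 μL = 4470 μL total → factor 4470/70 = 63.857
Step 6: 65 μL + 8.2 mL = 8265 μL total → factor 8265/65 = 127.15
Product of known-step factors = 2.298 × 10^8
Overall factor = 0.250 M / (0.0157 nM) = 1.5924 × 10^10
Step-2 factor = 1.5924 × 10^10 / 2.298 × 10^8 = 69.294
v = 31.2 mL / 69.294 = 0.450 mL

0.450 mL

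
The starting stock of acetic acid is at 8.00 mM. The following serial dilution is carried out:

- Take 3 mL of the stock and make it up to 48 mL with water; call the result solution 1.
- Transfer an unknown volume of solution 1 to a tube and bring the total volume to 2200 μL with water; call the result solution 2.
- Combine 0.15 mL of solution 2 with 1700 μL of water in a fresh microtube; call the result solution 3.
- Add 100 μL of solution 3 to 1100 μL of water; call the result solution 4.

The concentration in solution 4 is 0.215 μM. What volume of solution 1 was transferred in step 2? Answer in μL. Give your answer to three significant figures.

140 μL

Step 1: 3 mL brought to 48 mL → factor 48/3 = 16
Step 2: v brought to 2200 μL → factor = 2200 μL/v
Step 3: 0.15 mL + 1700 μL = 1.85 mL total → factor 1.85/0.15 = 12.333
Step 4: 100 μL + 1100 μL = 1200 μL total → factor 1200/100 = 12
Product of known-step factors = 2368
Overall factor = 8.00 mM / (0.215 μM) = 37209
Step-2 factor = 37209 / 2368 = 15.713
v = 2200 μL / 15.713 = 140 μL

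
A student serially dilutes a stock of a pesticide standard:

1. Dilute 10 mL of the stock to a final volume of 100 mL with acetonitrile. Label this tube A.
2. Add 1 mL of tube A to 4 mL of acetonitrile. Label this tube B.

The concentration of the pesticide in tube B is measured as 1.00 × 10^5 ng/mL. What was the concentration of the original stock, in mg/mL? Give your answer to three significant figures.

Step 1: 10 mL brought to 100 mL → factor 100/10 = 10
Step 2: 1 mL + 4 mL = 5 mL total → factor 5/1 = 5
Overall dilution factor = 10 × 5 = 50
Stock = 1.00 × 10^5 ng/mL × 50 = 5.000 × 10^6 ng/mL = 5.00 mg/mL

5.00 mg/mL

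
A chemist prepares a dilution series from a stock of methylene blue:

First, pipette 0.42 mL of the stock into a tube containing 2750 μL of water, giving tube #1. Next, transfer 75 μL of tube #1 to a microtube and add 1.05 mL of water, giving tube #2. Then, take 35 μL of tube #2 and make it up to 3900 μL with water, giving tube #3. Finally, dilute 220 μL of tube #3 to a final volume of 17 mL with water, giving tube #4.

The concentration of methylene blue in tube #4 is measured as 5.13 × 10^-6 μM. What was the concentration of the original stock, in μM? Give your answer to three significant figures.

5.00 μM

Step 1: 0.42 mL + 2750 μL = 3.17 mL total → factor 3.17/0.42 = 7.5476
Step 2: 75 μL + 1.05 mL = 1125 μL total → factor 1125/75 = 15
Step 3: 35 μL brought to 3900 μL → factor 3900/35 = 111.43
Step 4: 220 μL brought to 17 mL → factor 17000/220 = 77.273
Overall dilution factor = 7.5476 × 15 × 111.43 × 77.273 = 9.7482 × 10^5
Stock = 5.13 × 10^-6 μM × 9.7482 × 10^5 = 5.00 μM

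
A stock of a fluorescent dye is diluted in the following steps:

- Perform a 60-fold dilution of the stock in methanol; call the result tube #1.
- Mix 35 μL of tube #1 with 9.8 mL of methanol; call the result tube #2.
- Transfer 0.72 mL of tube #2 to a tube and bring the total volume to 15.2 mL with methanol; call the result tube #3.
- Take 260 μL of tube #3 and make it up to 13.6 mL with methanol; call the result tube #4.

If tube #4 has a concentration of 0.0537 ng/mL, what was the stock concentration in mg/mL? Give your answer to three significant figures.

Step 1: 60-fold → factor 60
Step 2: 35 μL + 9.8 mL = 9835 μL total → factor 9835/35 = 281
Step 3: 0.72 mL brought to 15.2 mL → factor 15.2/0.72 = 21.111
Step 4: 260 μL brought to 13.6 mL → factor 13600/260 = 52.308
Overall dilution factor = 60 × 281 × 21.111 × 52.308 = 1.8618 × 10^7
Stock = 0.0537 ng/mL × 1.8618 × 10^7 = 9.998 × 10^5 ng/mL = 1.00 mg/mL

1.00 mg/mL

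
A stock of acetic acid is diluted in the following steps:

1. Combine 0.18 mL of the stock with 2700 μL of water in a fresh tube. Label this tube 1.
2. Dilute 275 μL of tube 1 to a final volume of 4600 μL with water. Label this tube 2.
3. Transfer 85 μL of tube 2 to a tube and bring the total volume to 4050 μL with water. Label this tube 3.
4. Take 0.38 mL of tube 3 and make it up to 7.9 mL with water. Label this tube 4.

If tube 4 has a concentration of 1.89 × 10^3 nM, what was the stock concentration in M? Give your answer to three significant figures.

0.501 M

Step 1: 0.18 mL + 2700 μL = 2.88 mL total → factor 2.88/0.18 = 16
Step 2: 275 μL brought to 4600 μL → factor 4600/275 = 16.727
Step 3: 85 μL brought to 4050 μL → factor 4050/85 = 47.647
Step 4: 0.38 mL brought to 7.9 mL → factor 7.9/0.38 = 20.789
Overall dilution factor = 16 × 16.727 × 47.647 × 20.789 = 2.6511 × 10^5
Stock = 1.89 × 10^3 nM × 2.6511 × 10^5 = 5.011 × 10^8 nM = 0.501 M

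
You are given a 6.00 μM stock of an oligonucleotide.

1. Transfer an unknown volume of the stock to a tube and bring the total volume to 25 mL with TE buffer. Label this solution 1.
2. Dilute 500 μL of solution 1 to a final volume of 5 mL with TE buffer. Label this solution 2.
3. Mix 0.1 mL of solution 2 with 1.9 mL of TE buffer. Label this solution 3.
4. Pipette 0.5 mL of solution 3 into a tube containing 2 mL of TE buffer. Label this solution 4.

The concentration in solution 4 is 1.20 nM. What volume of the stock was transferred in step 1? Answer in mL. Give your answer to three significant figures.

Step 1: v brought to 25 mL → factor = 25 mL/v
Step 2: 500 μL brought to 5 mL → factor 5000/500 = 10
Step 3: 0.1 mL + 1.9 mL = 2 mL total → factor 2/0.1 = 20
Step 4: 0.5 mL + 2 mL = 2.5 mL total → factor 2.5/0.5 = 5
Product of known-step factors = 1000
Overall factor = 6.00 μM / (1.20 nM) = 5000
Step-1 factor = 5000 / 1000 = 5
v = 25 mL / 5 = 5.00 mL

5.00 mL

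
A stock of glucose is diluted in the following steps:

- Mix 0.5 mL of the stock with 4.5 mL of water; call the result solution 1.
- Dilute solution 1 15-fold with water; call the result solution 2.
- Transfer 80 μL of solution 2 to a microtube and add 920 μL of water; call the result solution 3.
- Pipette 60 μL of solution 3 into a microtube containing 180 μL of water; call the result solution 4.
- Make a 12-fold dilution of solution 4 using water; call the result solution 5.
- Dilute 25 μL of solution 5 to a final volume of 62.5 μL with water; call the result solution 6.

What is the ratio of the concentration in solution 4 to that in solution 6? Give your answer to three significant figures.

30.0

Step 1: 0.5 mL + 4.5 mL = 5 mL total → factor 5/0.5 = 10
Step 2: 15-fold → factor 15
Step 3: 80 μL + 920 μL = 1000 μL total → factor 1000/80 = 12.5
Step 4: 60 μL + 180 μL = 240 μL total → factor 240/60 = 4
Step 5: 12-fold → factor 12
Step 6: 25 μL brought to 62.5 μL → factor 62.5/25 = 2.5
Dilution factor to solution 4 = 7500; to solution 6 = 2.25 × 10^5
[solution 4]/[solution 6] = (factor to solution 6)/(factor to solution 4) = 2.25 × 10^5/7500 = 30.0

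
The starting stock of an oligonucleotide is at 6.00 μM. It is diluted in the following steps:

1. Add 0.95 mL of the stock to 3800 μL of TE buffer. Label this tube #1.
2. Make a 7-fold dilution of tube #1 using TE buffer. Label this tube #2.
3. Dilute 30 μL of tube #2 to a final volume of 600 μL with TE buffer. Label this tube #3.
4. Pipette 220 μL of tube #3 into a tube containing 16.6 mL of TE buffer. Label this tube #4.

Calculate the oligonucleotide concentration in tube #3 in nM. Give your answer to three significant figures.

Step 1: 0.95 mL + 3800 μL = 4.75 mL total → factor 4.75/0.95 = 5
Step 2: 7-fold → factor 7
Step 3: 30 μL brought to 600 μL → factor 600/30 = 20
Dilution factor through tube #3 = 5 × 7 × 20 = 700
[tube #3] = 6.00 μM / 700 = 0.008571 μM = 8.57 nM

8.57 nM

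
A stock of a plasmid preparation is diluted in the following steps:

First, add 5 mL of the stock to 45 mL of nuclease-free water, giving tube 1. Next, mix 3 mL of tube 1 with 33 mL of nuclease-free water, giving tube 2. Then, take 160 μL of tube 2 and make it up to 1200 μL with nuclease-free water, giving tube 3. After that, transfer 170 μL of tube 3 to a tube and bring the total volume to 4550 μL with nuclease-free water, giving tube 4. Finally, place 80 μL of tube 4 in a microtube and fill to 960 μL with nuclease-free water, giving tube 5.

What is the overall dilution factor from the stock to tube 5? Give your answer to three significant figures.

Step 1: 5 mL + 45 mL = 50 mL total → factor 50/5 = 10
Step 2: 3 mL + 33 mL = 36 mL total → factor 36/3 = 12
Step 3: 160 μL brought to 1200 μL → factor 1200/160 = 7.5
Step 4: 170 μL brought to 4550 μL → factor 4550/170 = 26.765
Step 5: 80 μL brought to 960 μL → factor 960/80 = 12
Overall dilution factor = 10 × 12 × 7.5 × 26.765 × 12 = 2.8906 × 10^5

2.89 × 10^5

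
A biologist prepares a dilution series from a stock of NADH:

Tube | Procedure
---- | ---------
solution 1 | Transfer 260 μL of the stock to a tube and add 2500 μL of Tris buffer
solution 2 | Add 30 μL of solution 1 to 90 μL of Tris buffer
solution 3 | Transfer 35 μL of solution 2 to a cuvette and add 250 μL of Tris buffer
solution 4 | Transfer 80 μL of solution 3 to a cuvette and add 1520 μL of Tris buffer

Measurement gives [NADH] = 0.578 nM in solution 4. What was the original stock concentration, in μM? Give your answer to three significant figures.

Step 1: 260 μL + 2500 μL = 2760 μL total → factor 2760/260 = 10.615
Step 2: 30 μL + 90 μL = 120 μL total → factor 120/30 = 4
Step 3: 35 μL + 250 μL = 285 μL total → factor 285/35 = 8.1429
Step 4: 80 μL + 1520 μL = 1600 μL total → factor 1600/80 = 20
Overall dilution factor = 10.615 × 4 × 8.1429 × 20 = 6915.2
Stock = 0.578 nM × 6915.2 = 3997 nM = 4.00 μM

4.00 μM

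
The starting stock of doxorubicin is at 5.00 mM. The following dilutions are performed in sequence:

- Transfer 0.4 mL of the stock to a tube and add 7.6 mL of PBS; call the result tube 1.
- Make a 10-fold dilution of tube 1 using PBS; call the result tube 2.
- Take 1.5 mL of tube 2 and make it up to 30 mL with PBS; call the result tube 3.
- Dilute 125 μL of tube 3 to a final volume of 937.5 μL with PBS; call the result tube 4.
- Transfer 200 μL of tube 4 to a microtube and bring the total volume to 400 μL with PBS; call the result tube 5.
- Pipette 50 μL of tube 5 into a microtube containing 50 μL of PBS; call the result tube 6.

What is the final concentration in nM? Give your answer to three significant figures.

Step 1: 0.4 mL + 7.6 mL = 8 mL total → factor 8/0.4 = 20
Step 2: 10-fold → factor 10
Step 3: 1.5 mL brought to 30 mL → factor 30/1.5 = 20
Step 4: 125 μL brought to 937.5 μL → factor 937.5/125 = 7.5
Step 5: 200 μL brought to 400 μL → factor 400/200 = 2
Step 6: 50 μL + 50 μL = 100 μL total → factor 100/50 = 2
Overall dilution factor = 20 × 10 × 20 × 7.5 × 2 × 2 = 1.2 × 10^5
Final = 5.00 mM / 1.2 × 10^5 = 4.167 × 10^-5 mM = 41.7 nM

41.7 nM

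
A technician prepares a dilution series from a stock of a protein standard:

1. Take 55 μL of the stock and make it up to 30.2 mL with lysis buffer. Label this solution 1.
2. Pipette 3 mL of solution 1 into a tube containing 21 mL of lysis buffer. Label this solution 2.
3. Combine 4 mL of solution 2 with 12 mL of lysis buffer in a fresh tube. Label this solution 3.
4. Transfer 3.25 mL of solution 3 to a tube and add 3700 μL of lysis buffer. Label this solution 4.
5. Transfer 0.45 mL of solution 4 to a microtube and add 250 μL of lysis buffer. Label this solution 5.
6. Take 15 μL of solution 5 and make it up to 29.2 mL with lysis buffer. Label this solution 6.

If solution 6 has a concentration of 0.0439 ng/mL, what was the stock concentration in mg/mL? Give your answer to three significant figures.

5.00 mg/mL

Step 1: 55 μL brought to 30.2 mL → factor 30200/55 = 549.09
Step 2: 3 mL + 21 mL = 24 mL total → factor 24/3 = 8
Step 3: 4 mL + 12 mL = 16 mL total → factor 16/4 = 4
Step 4: 3.25 mL + 3700 μL = 6.95 mL total → factor 6.95/3.25 = 2.1385
Step 5: 0.45 mL + 250 μL = 0.7 mL total → factor 0.7/0.45 = 1.5556
Step 6: 15 μL brought to 29.2 mL → factor 29200/15 = 1946.7
Overall dilution factor = 549.09 × 8 × 4 × 2.1385 × 1.5556 × 1946.7 = 1.1378 × 10^8
Stock = 0.0439 ng/mL × 1.1378 × 10^8 = 4.995 × 10^6 ng/mL = 5.00 mg/mL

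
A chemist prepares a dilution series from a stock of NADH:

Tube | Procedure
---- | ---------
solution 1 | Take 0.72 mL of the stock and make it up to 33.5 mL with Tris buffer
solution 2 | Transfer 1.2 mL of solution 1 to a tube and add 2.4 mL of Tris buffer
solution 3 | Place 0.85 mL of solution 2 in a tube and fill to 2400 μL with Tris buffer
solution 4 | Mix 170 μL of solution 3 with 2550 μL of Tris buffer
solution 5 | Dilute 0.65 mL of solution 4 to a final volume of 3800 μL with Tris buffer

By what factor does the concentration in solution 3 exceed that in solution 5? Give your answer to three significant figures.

Step 1: 0.72 mL brought to 33.5 mL → factor 33.5/0.72 = 46.528
Step 2: 1.2 mL + 2.4 mL = 3.6 mL total → factor 3.6/1.2 = 3
Step 3: 0.85 mL brought to 2400 μL → factor 2.4/0.85 = 2.8235
Step 4: 170 μL + 2550 μL = 2720 μL total → factor 2720/170 = 16
Step 5: 0.65 mL brought to 3800 μL → factor 3.8/0.65 = 5.8462
Dilution factor to solution 3 = 394.12; to solution 5 = 36865
[solution 3]/[solution 5] = (factor to solution 5)/(factor to solution 3) = 36865/394.12 = 93.5

93.5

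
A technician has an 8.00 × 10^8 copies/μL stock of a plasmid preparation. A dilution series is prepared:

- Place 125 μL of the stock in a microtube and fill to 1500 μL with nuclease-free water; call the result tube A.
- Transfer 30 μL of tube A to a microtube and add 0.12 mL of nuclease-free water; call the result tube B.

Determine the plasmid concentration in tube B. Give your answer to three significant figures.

Step 1: 125 μL brought to 1500 μL → factor 1500/125 = 12
Step 2: 30 μL + 0.12 mL = 150 μL total → factor 150/30 = 5
Overall dilution factor = 12 × 5 = 60
Final = 8.00 × 10^8 copies/μL / 60 = 1.33 × 10^7 copies/μL

1.33 × 10^7 copies/μL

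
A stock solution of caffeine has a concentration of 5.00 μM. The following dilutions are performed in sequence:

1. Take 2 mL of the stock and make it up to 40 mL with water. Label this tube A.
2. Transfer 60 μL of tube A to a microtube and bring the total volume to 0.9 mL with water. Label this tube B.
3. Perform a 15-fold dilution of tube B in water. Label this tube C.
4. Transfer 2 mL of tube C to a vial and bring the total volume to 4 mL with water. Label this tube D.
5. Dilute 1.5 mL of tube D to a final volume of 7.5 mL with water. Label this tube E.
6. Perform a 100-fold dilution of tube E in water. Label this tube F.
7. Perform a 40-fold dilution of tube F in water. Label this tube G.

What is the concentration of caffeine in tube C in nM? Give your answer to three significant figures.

1.11 nM

Step 1: 2 mL brought to 40 mL → factor 40/2 = 20
Step 2: 60 μL brought to 0.9 mL → factor 900/60 = 15
Step 3: 15-fold → factor 15
Dilution factor through tube C = 20 × 15 × 15 = 4500
[tube C] = 5.00 μM / 4500 = 0.001111 μM = 1.11 nM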